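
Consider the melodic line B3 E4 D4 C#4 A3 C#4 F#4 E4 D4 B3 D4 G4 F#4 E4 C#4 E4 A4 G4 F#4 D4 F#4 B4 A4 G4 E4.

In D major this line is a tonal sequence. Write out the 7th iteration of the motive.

Unit = 5 notes; the statements start on B3, C#4, D4, E4, F#4, moving up a 2nd each time.
Continuing the starts: G4 → A4.
So cell 7 is A4 D5 C#5 B4 G4.

A4 D5 C#5 B4 G4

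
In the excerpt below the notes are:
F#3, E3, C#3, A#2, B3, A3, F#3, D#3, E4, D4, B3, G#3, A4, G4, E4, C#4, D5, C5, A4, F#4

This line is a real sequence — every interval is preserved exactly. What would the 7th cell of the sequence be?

With a 4-note motive the entries are F#3, B3, E4, A4, D5, each up a 4th from the previous.
Extending up a 4th: G5 → C6.
So cell 7 is C6 Bb5 G5 E5.

C6 Bb5 G5 E5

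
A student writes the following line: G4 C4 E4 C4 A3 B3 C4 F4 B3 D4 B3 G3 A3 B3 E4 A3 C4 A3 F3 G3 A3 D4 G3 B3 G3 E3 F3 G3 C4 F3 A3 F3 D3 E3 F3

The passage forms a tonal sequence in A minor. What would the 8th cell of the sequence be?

With a 7-note motive the entries are G4, F4, E4, D4, C4, each down a 2nd from the previous.
Extending down a 2nd: B3 → A3 → G3.
From G3 the diatonic shape gives G3 C3 E3 C3 A2 B2 C3.

G3 C3 E3 C3 A2 B2 C3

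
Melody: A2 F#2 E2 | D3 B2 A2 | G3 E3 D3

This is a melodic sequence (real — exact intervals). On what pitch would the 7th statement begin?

Eb5

Unit = 3 notes; the statements start on A2, D3, G3, moving up a 4th each time.
Extending the heads up a 4th: C4 → F4 → Bb4 → Eb5.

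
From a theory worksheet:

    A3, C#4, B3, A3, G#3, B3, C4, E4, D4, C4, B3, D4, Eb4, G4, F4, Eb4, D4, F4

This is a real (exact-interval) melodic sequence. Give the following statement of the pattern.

Gb4 Bb4 Ab4 Gb4 F4 Ab4

With a 6-note motive the entries are A3, C4, Eb4, each up a 3rd from the previous.
Statement 4 starts on Gb4 and keeps the same exact contour: Gb4 Bb4 Ab4 Gb4 F4 Ab4.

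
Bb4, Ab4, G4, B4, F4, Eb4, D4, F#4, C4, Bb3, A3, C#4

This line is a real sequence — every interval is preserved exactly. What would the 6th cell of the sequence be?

A2 G2 F#2 A#2

The 4-note cells begin on Bb4, F4, C4 — each down a 4th from the last.
Extending down a 4th: G3 → D3 → A2.
Statement 6 starts on A2 and keeps the same exact contour: A2 G2 F#2 A#2.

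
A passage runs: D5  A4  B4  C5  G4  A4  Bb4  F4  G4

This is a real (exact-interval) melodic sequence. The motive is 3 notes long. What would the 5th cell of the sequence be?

Unit = 3 notes; the statements start on D5, C5, Bb4, moving down a 2nd each time.
Extending down a 2nd: Ab4 → Gb4.
So cell 5 is Gb4 Db4 Eb4.

Gb4 Db4 Eb4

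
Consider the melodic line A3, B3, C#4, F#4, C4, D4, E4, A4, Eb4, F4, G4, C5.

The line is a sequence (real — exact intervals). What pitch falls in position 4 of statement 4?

With 4-note cells, note 4 of each statement runs F#4, A4, C5.
Each moves up a 3rd; the next is Eb5.

Eb5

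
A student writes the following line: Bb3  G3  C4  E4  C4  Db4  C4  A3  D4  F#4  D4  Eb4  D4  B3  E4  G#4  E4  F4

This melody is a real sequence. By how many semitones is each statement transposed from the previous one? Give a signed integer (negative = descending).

2

The 6-note cells begin on Bb3, C4, D4 — each up a 2nd from the last.
Counting half-steps from Bb3 to C4: 2.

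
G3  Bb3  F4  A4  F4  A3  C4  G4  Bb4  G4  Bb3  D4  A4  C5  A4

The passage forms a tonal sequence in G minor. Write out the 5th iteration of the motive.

D4 F4 C5 Eb5 C5

Taking 5-note groups, the heads are G3, A3, Bb3: the pattern moves up a 2nd.
Extending up a 2nd: C4 → D4.
From D4 the diatonic shape gives D4 F4 C5 Eb5 C5.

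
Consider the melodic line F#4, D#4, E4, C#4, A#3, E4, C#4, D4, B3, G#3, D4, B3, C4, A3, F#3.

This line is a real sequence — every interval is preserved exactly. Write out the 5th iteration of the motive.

The 5-note cells begin on F#4, E4, D4 — each down a 2nd from the last.
Continuing the starts: C4 → Bb3.
From Bb3 the exact shape gives Bb3 G3 Ab3 F3 D3.

Bb3 G3 Ab3 F3 D3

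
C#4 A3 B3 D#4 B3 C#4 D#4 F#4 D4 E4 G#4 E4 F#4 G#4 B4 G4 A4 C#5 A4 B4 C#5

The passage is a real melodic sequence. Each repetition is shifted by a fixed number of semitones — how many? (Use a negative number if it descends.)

Unit = 7 notes; the statements start on C#4, F#4, B4, moving up a 4th each time.
Counting half-steps from C#4 to F#4: 5.

5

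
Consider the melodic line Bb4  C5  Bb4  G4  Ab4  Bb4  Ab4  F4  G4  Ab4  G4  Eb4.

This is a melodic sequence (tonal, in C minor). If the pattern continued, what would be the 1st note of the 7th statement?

C4

The unit is 4 notes. Position-1 pitches of the 3 shown cells: Bb4, Ab4, G4.
Extending down a 2nd: F4 → Eb4 → D4 → C4.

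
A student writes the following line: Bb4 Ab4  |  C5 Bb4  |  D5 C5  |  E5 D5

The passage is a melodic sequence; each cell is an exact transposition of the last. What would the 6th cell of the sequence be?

G#5 F#5

With a 2-note motive the entries are Bb4, C5, D5, E5, each up a 2nd from the previous.
Extending up a 2nd: F#5 → G#5.
Statement 6 starts on G#5 and keeps the same exact contour: G#5 F#5.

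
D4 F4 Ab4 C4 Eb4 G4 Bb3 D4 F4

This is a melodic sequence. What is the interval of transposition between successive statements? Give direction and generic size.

down a 2nd

With a 3-note motive the entries are D4, C4, Bb3, each down a 2nd from the previous.
D4 to C4 is down a 2nd.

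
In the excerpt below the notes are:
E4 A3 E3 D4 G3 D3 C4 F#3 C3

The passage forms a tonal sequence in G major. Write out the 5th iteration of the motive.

A3 D3 A2

Unit = 3 notes; the statements start on E4, D4, C4, moving down a 2nd each time.
Continuing the starts: B3 → A3.
From A3 the diatonic shape gives A3 D3 A2.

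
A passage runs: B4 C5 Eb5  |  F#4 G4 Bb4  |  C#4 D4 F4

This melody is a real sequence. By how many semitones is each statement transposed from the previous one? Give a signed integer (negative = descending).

-5

The 3-note cells begin on B4, F#4, C#4 — each down a 4th from the last.
B4→F#4 is 66 − 71 = -5 semitones.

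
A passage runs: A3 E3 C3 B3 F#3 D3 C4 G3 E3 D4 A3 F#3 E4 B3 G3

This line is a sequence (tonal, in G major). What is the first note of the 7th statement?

G4

Unit = 3 notes; the statements start on A3, B3, C4, D4, E4, moving up a 2nd each time.
Extending the heads up a 2nd: F#4 → G4.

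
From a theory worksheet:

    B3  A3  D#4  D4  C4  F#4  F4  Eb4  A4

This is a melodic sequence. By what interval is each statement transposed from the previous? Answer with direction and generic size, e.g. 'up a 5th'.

up a 3rd

With a 3-note motive the entries are B3, D4, F4, each up a 3rd from the previous.
B3 to D4 is up a 3rd.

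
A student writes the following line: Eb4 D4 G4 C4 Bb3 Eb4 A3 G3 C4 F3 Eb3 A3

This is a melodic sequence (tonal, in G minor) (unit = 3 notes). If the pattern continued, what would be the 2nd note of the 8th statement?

D2

The unit is 3 notes. Position-2 pitches of the 4 shown cells: D4, Bb3, G3, Eb3.
Each moves down a 3rd. Continuing: C3 → A2 → F2 → D2.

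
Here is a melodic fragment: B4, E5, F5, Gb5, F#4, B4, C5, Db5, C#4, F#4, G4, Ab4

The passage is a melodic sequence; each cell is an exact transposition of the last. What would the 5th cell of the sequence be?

D#3 G#3 A3 Bb3

The 4-note cells begin on B4, F#4, C#4 — each down a 4th from the last.
Carrying on: G#3 → D#3.
Statement 5 starts on D#3 and keeps the same exact contour: D#3 G#3 A3 Bb3.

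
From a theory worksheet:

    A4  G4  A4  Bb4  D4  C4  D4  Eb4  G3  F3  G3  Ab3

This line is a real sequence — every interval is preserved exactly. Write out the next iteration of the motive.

C3 Bb2 C3 Db3

Unit = 4 notes; the statements start on A4, D4, G3, moving down a 5th each time.
From C3 the exact shape gives C3 Bb2 C3 Db3.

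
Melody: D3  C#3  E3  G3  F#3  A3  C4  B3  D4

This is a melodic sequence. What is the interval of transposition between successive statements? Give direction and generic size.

The 3-note cells begin on D3, G3, C4 — each up a 4th from the last.
From D3 to G3: up a 4th.

up a 4th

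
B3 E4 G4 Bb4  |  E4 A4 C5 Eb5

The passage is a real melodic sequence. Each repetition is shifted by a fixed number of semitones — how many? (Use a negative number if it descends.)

Taking 4-note groups, the heads are B3, E4: the pattern moves up a 4th.
B3 to E4 spans +5 semitones.

5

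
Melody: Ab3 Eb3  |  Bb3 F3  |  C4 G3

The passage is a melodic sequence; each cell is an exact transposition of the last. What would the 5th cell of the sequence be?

Unit = 2 notes; the statements start on Ab3, Bb3, C4, moving up a 2nd each time.
Extending up a 2nd: D4 → E4.
So cell 5 is E4 B3.

E4 B3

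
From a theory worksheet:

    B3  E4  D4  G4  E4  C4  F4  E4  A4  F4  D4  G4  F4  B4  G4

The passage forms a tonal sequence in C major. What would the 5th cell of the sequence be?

Taking 5-note groups, the heads are B3, C4, D4: the pattern moves up a 2nd.
Extending up a 2nd: E4 → F4.
Statement 5 starts on F4 and keeps the same diatonic contour: F4 B4 A4 D5 B4.

F4 B4 A4 D5 B4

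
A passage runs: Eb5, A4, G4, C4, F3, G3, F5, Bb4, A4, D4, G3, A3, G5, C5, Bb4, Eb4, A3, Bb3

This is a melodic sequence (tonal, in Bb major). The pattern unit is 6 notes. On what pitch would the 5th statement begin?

Bb5

Unit = 6 notes; the statements start on Eb5, F5, G5, moving up a 2nd each time.
Continuing: A5 → Bb5. Statement 5 starts on Bb5.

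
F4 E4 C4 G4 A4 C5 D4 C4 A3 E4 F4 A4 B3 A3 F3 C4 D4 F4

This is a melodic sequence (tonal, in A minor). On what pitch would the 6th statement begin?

C3

With a 6-note motive the entries are F4, D4, B3, each down a 3rd from the previous.
Continuing: G3 → E3 → C3. Statement 6 starts on C3.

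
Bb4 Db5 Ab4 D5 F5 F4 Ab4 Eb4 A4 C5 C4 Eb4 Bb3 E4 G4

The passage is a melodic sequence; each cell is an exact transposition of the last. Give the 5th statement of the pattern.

The 5-note cells begin on Bb4, F4, C4 — each down a 4th from the last.
Carrying on: G3 → D3.
Statement 5 starts on D3 and keeps the same exact contour: D3 F3 C3 F#3 A3.

D3 F3 C3 F#3 A3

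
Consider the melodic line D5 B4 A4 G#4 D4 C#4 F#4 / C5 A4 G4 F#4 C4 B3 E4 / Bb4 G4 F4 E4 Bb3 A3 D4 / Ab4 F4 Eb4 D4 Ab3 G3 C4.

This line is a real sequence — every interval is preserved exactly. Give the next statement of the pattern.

Gb4 Eb4 Db4 C4 Gb3 F3 Bb3

With a 7-note motive the entries are D5, C5, Bb4, Ab4, each down a 2nd from the previous.
So cell 5 is Gb4 Eb4 Db4 C4 Gb3 F3 Bb3.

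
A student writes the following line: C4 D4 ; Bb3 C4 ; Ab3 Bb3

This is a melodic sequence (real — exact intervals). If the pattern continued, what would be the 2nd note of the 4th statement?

The unit is 2 notes. Position-2 pitches of the 3 shown cells: D4, C4, Bb3.
From Bb3, down a 2nd gives Ab3.

Ab3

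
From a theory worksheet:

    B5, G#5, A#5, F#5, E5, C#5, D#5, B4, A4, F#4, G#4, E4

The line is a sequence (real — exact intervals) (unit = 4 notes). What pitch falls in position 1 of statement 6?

Grouping in 4s, the 1st note of each cell is B5, E5, A4.
Carrying that down a 5th forward: D4 → G3 → C3.

C3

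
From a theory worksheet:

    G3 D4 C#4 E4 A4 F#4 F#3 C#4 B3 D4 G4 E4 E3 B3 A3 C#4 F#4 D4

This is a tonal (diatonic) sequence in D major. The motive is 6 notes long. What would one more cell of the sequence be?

The 6-note cells begin on G3, F#3, E3 — each down a 2nd from the last.
So cell 4 is D3 A3 G3 B3 E4 C#4.

D3 A3 G3 B3 E4 C#4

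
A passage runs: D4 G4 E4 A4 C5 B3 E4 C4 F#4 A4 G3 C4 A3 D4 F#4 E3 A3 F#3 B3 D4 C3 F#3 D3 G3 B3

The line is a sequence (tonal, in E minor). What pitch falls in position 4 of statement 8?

The unit is 5 notes. Position-4 pitches of the 5 shown cells: A4, F#4, D4, B3, G3.
Extending down a 3rd: E3 → C3 → A2.

A2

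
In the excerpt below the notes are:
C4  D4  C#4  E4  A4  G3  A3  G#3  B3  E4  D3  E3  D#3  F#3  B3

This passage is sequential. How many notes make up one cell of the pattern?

5

Try groups of 5 (3 cells in 15 notes):
C4 D4 C#4 E4 A4 | G3 A3 G#3 B3 E4 | D3 E3 D#3 F#3 B3
Each cell is the previous one down a 4th — so the unit is 5 notes.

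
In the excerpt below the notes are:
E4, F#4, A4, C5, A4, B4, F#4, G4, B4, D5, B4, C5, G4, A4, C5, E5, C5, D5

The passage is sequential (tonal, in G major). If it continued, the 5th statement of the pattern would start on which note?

B4

The 6-note cells begin on E4, F#4, G4 — each up a 2nd from the last.
Extending the heads up a 2nd: A4 → B4.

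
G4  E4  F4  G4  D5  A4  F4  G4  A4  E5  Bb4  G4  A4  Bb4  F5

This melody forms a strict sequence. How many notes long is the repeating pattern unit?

5

Try groups of 5 (3 cells in 15 notes):
G4 E4 F4 G4 D5 | A4 F4 G4 A4 E5 | Bb4 G4 A4 Bb4 F5
Each cell is the previous one up a 2nd — so the unit is 5 notes.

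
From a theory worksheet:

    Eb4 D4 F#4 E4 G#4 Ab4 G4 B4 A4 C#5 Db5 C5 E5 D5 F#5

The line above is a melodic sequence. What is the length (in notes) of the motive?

Try groups of 5 (3 cells in 15 notes):
Eb4 D4 F#4 E4 G#4 | Ab4 G4 B4 A4 C#5 | Db5 C5 E5 D5 F#5
Every group is a transposition up a 4th of the one before; no shorter unit works.

5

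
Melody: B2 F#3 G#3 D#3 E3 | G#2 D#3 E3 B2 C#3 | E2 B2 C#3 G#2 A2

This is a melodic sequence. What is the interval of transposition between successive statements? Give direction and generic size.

Unit = 5 notes; the statements start on B2, G#2, E2, moving down a 3rd each time.
B2 to G#2 is down a 3rd.

down a 3rd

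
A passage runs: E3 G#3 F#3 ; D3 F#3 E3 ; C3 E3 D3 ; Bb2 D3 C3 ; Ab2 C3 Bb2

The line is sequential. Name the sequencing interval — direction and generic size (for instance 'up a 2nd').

down a 2nd

Unit = 3 notes; the statements start on E3, D3, C3, Bb2, Ab2, moving down a 2nd each time.
E3 to D3 is down a 2nd.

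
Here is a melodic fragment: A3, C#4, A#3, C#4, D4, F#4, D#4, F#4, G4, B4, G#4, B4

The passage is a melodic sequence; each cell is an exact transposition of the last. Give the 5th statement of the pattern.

The 4-note cells begin on A3, D4, G4 — each up a 4th from the last.
Extending up a 4th: C5 → F5.
So cell 5 is F5 A5 F#5 A5.

F5 A5 F#5 A5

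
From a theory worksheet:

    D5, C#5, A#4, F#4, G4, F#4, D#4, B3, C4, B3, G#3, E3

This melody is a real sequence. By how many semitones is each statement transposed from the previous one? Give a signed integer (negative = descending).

Taking 4-note groups, the heads are D5, G4, C4: the pattern moves down a 5th.
D5 to G4 spans -7 semitones.

-7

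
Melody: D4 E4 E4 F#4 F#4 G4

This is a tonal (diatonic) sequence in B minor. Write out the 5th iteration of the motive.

A4 B4

Unit = 2 notes; the statements start on D4, E4, F#4, moving up a 2nd each time.
Extending up a 2nd: G4 → A4.
Statement 5 starts on A4 and keeps the same diatonic contour: A4 B4.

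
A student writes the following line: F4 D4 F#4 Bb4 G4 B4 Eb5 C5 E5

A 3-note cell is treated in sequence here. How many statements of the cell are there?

3

9 notes in groups of 3 gives 9/3 = 3 statements.
Starts: F4, Bb4, Eb5 — each up a 4th.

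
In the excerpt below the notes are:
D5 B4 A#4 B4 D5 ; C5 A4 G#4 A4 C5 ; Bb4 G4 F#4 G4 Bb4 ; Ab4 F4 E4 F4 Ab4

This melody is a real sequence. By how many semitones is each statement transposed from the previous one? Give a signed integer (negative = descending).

Unit = 5 notes; the statements start on D5, C5, Bb4, Ab4, moving down a 2nd each time.
Counting half-steps from D5 to C5: -2.

-2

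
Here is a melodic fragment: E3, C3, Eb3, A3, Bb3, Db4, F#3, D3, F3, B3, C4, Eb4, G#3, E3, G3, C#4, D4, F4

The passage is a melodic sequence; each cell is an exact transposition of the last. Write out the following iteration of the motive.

The 6-note cells begin on E3, F#3, G#3 — each up a 2nd from the last.
So cell 4 is A#3 F#3 A3 D#4 E4 G4.

A#3 F#3 A3 D#4 E4 G4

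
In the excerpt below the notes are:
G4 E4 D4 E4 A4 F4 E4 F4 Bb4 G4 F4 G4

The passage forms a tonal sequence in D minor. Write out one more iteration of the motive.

Taking 4-note groups, the heads are G4, A4, Bb4: the pattern moves up a 2nd.
From C5 the diatonic shape gives C5 A4 G4 A4.

C5 A4 G4 A4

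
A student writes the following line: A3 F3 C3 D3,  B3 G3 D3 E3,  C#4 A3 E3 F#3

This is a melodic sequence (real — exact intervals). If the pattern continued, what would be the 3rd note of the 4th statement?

F#3

Grouping in 4s, the 3rd note of each cell is C3, D3, E3.
From E3, up a 2nd gives F#3.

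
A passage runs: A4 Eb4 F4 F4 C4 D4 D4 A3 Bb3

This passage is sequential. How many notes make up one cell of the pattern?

There are 9 notes; a 3-note unit gives 3 cells:
A4 Eb4 F4 | F4 C4 D4 | D4 A3 Bb3
That's a consistent down a 3rd shift per cell, and no other grouping gives one.

3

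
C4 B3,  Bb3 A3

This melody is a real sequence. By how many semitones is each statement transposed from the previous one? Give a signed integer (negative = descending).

The 2-note cells begin on C4, Bb3 — each down a 2nd from the last.
C4 to Bb3 spans -2 semitones.

-2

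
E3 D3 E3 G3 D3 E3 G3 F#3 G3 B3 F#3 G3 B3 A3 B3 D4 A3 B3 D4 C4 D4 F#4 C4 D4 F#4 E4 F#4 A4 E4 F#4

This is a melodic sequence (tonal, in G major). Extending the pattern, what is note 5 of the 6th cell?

Grouping in 6s, the 5th note of each cell is D3, F#3, A3, C4, E4.
One more up a 3rd gives G4.

G4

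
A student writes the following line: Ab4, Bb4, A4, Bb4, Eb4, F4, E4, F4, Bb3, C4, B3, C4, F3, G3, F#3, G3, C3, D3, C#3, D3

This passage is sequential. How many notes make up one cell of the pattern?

4

Try groups of 4 (5 cells in 20 notes):
Ab4 Bb4 A4 Bb4 | Eb4 F4 E4 F4 | Bb3 C4 B3 C4 | F3 G3 F#3 G3 | C3 D3 C#3 D3
Each cell is the previous one down a 4th — so the unit is 4 notes.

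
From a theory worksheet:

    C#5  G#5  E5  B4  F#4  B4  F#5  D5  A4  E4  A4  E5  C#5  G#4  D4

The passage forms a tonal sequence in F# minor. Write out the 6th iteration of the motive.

With a 5-note motive the entries are C#5, B4, A4, each down a 2nd from the previous.
Continuing the starts: G#4 → F#4 → E4.
From E4 the diatonic shape gives E4 B4 G#4 D4 A3.

E4 B4 G#4 D4 A3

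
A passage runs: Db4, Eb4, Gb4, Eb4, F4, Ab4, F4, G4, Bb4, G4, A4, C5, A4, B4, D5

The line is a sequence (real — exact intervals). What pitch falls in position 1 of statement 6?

The unit is 3 notes. Position-1 pitches of the 5 shown cells: Db4, Eb4, F4, G4, A4.
One more up a 2nd gives B4.

B4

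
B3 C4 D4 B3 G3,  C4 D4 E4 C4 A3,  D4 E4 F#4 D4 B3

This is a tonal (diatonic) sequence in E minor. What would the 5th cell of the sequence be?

With a 5-note motive the entries are B3, C4, D4, each up a 2nd from the previous.
Carrying on: E4 → F#4.
Statement 5 starts on F#4 and keeps the same diatonic contour: F#4 G4 A4 F#4 D4.

F#4 G4 A4 F#4 D4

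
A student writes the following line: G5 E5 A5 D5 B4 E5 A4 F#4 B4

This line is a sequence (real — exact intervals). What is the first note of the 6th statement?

F#3

The 3-note cells begin on G5, D5, A4 — each down a 4th from the last.
Extending the heads down a 4th: E4 → B3 → F#3.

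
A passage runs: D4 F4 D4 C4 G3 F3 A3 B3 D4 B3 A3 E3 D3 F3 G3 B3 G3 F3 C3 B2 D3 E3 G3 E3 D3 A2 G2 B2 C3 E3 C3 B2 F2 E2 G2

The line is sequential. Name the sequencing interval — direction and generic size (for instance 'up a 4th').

Unit = 7 notes; the statements start on D4, B3, G3, E3, C3, moving down a 3rd each time.
From D4 to B3: down a 3rd.

down a 3rd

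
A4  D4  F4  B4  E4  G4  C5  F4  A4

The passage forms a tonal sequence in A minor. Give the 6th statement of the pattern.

The 3-note cells begin on A4, B4, C5 — each up a 2nd from the last.
Extending up a 2nd: D5 → E5 → F5.
From F5 the diatonic shape gives F5 B4 D5.

F5 B4 D5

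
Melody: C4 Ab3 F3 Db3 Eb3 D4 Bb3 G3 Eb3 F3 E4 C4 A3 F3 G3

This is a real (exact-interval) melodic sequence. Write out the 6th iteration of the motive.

Unit = 5 notes; the statements start on C4, D4, E4, moving up a 2nd each time.
Extending up a 2nd: F#4 → G#4 → A#4.
So cell 6 is A#4 F#4 D#4 B3 C#4.

A#4 F#4 D#4 B3 C#4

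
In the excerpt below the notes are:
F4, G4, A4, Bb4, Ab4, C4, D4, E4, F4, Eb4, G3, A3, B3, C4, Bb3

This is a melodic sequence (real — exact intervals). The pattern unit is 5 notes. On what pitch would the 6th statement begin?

E2

Unit = 5 notes; the statements start on F4, C4, G3, moving down a 4th each time.
Extending the heads down a 4th: D3 → A2 → E2.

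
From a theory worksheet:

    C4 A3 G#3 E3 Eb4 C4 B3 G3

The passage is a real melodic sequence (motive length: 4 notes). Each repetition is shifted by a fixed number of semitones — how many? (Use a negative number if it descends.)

3

The 4-note cells begin on C4, Eb4 — each up a 3rd from the last.
Counting half-steps from C4 to Eb4: 3.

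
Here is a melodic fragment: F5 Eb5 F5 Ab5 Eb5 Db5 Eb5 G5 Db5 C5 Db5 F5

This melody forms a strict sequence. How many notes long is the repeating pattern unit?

4

There are 12 notes; a 4-note unit gives 3 cells:
F5 Eb5 F5 Ab5 | Eb5 Db5 Eb5 G5 | Db5 C5 Db5 F5
That's a consistent down a 2nd shift per cell, and no other grouping gives one.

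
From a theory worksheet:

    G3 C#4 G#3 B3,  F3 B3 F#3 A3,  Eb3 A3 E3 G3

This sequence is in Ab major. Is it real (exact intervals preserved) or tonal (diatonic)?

Each cell has the same semitone pattern (6, -5, 3) — intervals are preserved exactly.
And B3 lies outside Ab major, so the sequence is real rather than tonal.

real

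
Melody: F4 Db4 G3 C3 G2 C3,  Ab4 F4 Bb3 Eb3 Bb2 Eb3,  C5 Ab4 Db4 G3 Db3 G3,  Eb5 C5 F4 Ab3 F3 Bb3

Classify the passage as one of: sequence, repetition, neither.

Note 4 of cell 4 is Ab3; if this were a sequence it would be Bb3. No unit length gives a consistent transposition pattern.

neither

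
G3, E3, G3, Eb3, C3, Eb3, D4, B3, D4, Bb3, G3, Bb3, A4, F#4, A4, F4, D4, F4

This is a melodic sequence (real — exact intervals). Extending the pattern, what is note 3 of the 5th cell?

With 6-note cells, note 3 of each statement runs G3, D4, A4.
Carrying that up a 5th forward: E5 → B5.

B5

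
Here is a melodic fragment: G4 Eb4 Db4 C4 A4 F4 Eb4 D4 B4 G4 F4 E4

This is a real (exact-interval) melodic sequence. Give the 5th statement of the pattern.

D#5 B4 A4 G#4

The 4-note cells begin on G4, A4, B4 — each up a 2nd from the last.
Carrying on: C#5 → D#5.
From D#5 the exact shape gives D#5 B4 A4 G#4.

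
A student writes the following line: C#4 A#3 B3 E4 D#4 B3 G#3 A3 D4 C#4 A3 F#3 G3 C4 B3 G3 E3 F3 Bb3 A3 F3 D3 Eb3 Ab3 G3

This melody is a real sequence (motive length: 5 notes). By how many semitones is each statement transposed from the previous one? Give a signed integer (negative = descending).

Taking 5-note groups, the heads are C#4, B3, A3, G3, F3: the pattern moves down a 2nd.
Counting half-steps from C#4 to B3: -2.

-2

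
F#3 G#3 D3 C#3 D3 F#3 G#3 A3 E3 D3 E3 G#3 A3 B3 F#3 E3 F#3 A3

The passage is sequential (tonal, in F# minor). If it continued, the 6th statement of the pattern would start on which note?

D4

Unit = 6 notes; the statements start on F#3, G#3, A3, moving up a 2nd each time.
Extending the heads up a 2nd: B3 → C#4 → D4.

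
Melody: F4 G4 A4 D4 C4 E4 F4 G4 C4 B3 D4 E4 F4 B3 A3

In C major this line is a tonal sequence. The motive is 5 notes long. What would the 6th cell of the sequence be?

Taking 5-note groups, the heads are F4, E4, D4: the pattern moves down a 2nd.
Extending down a 2nd: C4 → B3 → A3.
Statement 6 starts on A3 and keeps the same diatonic contour: A3 B3 C4 F3 E3.

A3 B3 C4 F3 E3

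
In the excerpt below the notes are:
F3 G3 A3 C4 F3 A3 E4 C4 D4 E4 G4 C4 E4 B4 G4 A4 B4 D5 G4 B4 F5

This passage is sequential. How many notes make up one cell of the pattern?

21 notes total. Splitting into 3 groups of 7:
F3 G3 A3 C4 F3 A3 E4 | C4 D4 E4 G4 C4 E4 B4 | G4 A4 B4 D5 G4 B4 F5
Each cell is the previous one up a 5th — so the unit is 7 notes.

7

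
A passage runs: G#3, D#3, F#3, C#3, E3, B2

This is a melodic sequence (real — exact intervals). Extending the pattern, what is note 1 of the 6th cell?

Bb2

Grouping in 2s, the 1st note of each cell is G#3, F#3, E3.
Extending down a 2nd: D3 → C3 → Bb2.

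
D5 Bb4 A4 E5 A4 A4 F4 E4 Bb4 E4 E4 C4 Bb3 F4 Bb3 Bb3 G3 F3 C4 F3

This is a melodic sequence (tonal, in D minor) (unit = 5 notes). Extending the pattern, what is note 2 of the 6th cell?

Grouping in 5s, the 2nd note of each cell is Bb4, F4, C4, G3.
Extending down a 4th: D3 → A2.

A2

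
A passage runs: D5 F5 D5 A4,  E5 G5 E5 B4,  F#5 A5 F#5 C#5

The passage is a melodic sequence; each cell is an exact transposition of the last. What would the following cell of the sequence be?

With a 4-note motive the entries are D5, E5, F#5, each up a 2nd from the previous.
So cell 4 is G#5 B5 G#5 D#5.

G#5 B5 G#5 D#5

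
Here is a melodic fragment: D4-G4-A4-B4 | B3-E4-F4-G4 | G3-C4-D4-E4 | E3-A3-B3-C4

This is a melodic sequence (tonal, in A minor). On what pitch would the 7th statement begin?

Unit = 4 notes; the statements start on D4, B3, G3, E3, moving down a 3rd each time.
Continuing: C3 → A2 → F2. Statement 7 starts on F2.

F2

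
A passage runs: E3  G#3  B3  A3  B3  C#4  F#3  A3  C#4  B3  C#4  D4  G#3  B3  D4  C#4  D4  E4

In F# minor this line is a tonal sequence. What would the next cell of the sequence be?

Unit = 6 notes; the statements start on E3, F#3, G#3, moving up a 2nd each time.
From A3 the diatonic shape gives A3 C#4 E4 D4 E4 F#4.

A3 C#4 E4 D4 E4 F#4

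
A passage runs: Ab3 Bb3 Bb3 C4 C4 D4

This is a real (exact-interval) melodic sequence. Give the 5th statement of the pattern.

Unit = 2 notes; the statements start on Ab3, Bb3, C4, moving up a 2nd each time.
Continuing the starts: D4 → E4.
From E4 the exact shape gives E4 F#4.

E4 F#4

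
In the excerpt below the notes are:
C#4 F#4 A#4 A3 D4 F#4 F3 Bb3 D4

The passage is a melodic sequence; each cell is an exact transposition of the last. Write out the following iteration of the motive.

Unit = 3 notes; the statements start on C#4, A3, F3, moving down a 3rd each time.
Statement 4 starts on Db3 and keeps the same exact contour: Db3 Gb3 Bb3.

Db3 Gb3 Bb3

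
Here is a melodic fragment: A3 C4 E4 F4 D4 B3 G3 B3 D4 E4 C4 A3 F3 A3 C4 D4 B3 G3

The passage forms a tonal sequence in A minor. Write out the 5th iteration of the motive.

D3 F3 A3 B3 G3 E3

Taking 6-note groups, the heads are A3, G3, F3: the pattern moves down a 2nd.
Carrying on: E3 → D3.
Statement 5 starts on D3 and keeps the same diatonic contour: D3 F3 A3 B3 G3 E3.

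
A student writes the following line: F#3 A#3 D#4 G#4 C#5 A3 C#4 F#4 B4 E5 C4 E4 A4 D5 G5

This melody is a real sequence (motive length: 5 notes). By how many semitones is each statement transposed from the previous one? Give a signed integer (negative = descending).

The 5-note cells begin on F#3, A3, C4 — each up a 3rd from the last.
F#3 to A3 spans +3 semitones.

3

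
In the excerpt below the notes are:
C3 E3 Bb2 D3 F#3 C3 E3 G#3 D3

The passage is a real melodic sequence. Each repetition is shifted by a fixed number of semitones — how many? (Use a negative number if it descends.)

With a 3-note motive the entries are C3, D3, E3, each up a 2nd from the previous.
C3 to D3 spans +2 semitones.

2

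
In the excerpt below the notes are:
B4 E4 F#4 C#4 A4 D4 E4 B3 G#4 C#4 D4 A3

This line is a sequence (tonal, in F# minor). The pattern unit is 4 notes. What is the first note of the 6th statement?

Taking 4-note groups, the heads are B4, A4, G#4: the pattern moves down a 2nd.
Continuing: F#4 → E4 → D4. Statement 6 starts on D4.

D4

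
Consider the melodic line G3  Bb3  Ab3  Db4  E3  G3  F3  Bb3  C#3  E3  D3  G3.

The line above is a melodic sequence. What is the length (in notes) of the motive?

4

Try groups of 4 (3 cells in 12 notes):
G3 Bb3 Ab3 Db4 | E3 G3 F3 Bb3 | C#3 E3 D3 G3
Each cell is the previous one down a 3rd — so the unit is 4 notes.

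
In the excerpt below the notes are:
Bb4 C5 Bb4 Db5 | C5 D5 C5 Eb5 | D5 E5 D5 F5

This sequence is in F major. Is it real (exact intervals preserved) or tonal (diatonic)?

Each cell has the same semitone pattern (2, -2, 3) — intervals are preserved exactly.
And Db5 lies outside F major, so the sequence is real rather than tonal.

real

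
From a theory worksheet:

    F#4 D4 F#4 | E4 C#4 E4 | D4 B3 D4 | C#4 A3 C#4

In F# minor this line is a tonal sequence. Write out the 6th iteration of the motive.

A3 F#3 A3

The 3-note cells begin on F#4, E4, D4, C#4 — each down a 2nd from the last.
Continuing the starts: B3 → A3.
From A3 the diatonic shape gives A3 F#3 A3.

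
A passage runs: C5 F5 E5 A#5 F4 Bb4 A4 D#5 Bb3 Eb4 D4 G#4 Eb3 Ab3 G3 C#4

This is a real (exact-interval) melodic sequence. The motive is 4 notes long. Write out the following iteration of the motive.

Unit = 4 notes; the statements start on C5, F4, Bb3, Eb3, moving down a 5th each time.
From Ab2 the exact shape gives Ab2 Db3 C3 F#3.

Ab2 Db3 C3 F#3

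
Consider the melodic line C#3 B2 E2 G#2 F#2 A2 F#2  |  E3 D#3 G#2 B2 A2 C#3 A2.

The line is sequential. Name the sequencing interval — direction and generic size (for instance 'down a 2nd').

up a 3rd

Taking 7-note groups, the heads are C#3, E3: the pattern moves up a 3rd.
C#3 to E3 is up a 3rd.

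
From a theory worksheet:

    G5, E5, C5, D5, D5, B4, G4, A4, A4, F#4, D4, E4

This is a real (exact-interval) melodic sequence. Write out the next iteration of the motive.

E4 C#4 A3 B3

With a 4-note motive the entries are G5, D5, A4, each down a 4th from the previous.
Statement 4 starts on E4 and keeps the same exact contour: E4 C#4 A3 B3.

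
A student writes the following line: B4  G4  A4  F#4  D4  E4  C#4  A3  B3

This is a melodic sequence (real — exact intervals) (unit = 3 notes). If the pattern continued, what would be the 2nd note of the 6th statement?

With 3-note cells, note 2 of each statement runs G4, D4, A3.
Each moves down a 4th. Continuing: E3 → B2 → F#2.

F#2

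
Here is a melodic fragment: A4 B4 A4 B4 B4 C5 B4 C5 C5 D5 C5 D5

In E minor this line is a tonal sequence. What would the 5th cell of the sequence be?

With a 4-note motive the entries are A4, B4, C5, each up a 2nd from the previous.
Carrying on: D5 → E5.
Statement 5 starts on E5 and keeps the same diatonic contour: E5 F#5 E5 F#5.

E5 F#5 E5 F#5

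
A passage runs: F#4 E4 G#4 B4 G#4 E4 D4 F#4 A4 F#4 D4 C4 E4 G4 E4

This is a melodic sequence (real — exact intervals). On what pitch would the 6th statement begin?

Ab3

The 5-note cells begin on F#4, E4, D4 — each down a 2nd from the last.
Extending the heads down a 2nd: C4 → Bb3 → Ab3.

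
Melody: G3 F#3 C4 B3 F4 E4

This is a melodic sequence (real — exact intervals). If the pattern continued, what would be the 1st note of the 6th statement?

Ab5

Grouping in 2s, the 1st note of each cell is G3, C4, F4.
Carrying that up a 4th forward: Bb4 → Eb5 → Ab5.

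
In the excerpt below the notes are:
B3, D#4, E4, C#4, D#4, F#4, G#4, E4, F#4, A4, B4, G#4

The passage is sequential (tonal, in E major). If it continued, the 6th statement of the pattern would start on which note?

The 4-note cells begin on B3, D#4, F#4 — each up a 3rd from the last.
Extending the heads up a 3rd: A4 → C#5 → E5.

E5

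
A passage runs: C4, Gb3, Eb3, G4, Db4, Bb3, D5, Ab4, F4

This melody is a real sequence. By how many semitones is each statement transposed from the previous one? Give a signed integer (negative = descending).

7

With a 3-note motive the entries are C4, G4, D5, each up a 5th from the previous.
Counting half-steps from C4 to G4: 7.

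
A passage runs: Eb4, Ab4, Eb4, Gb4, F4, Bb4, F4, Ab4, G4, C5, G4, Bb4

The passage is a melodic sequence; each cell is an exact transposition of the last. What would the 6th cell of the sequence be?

C#5 F#5 C#5 E5

With a 4-note motive the entries are Eb4, F4, G4, each up a 2nd from the previous.
Continuing the starts: A4 → B4 → C#5.
From C#5 the exact shape gives C#5 F#5 C#5 E5.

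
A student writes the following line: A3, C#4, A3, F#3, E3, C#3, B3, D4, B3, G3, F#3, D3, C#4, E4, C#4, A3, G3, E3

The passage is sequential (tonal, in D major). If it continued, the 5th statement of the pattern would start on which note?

The 6-note cells begin on A3, B3, C#4 — each up a 2nd from the last.
Extending the heads up a 2nd: D4 → E4.

E4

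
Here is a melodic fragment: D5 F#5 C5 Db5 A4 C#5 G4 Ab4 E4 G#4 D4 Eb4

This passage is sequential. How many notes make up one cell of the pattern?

4

There are 12 notes; a 4-note unit gives 3 cells:
D5 F#5 C5 Db5 | A4 C#5 G4 Ab4 | E4 G#4 D4 Eb4
Each cell is the previous one down a 4th — so the unit is 4 notes.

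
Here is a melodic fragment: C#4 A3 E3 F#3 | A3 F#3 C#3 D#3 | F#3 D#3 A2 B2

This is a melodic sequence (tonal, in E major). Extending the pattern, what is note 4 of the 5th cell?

E2

The unit is 4 notes. Position-4 pitches of the 3 shown cells: F#3, D#3, B2.
Each moves down a 3rd. Continuing: G#2 → E2.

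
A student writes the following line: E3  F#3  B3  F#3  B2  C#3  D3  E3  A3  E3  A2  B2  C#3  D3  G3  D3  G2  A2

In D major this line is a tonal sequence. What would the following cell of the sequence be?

B2 C#3 F#3 C#3 F#2 G2

Unit = 6 notes; the statements start on E3, D3, C#3, moving down a 2nd each time.
Statement 4 starts on B2 and keeps the same diatonic contour: B2 C#3 F#3 C#3 F#2 G2.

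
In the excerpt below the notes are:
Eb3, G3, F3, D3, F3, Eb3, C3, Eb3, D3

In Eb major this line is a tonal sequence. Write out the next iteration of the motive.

Bb2 D3 C3

The 3-note cells begin on Eb3, D3, C3 — each down a 2nd from the last.
So cell 4 is Bb2 D3 C3.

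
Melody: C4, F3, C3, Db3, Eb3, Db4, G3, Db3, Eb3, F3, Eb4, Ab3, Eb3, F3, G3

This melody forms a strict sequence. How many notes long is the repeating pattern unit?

5

There are 15 notes; a 5-note unit gives 3 cells:
C4 F3 C3 Db3 Eb3 | Db4 G3 Db3 Eb3 F3 | Eb4 Ab3 Eb3 F3 G3
Every group is a transposition up a 2nd of the one before; no shorter unit works.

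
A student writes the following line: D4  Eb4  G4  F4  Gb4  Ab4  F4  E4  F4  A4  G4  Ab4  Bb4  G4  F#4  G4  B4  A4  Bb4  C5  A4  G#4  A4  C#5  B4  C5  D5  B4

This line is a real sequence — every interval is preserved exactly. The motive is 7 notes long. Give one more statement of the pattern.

Taking 7-note groups, the heads are D4, E4, F#4, G#4: the pattern moves up a 2nd.
So cell 5 is A#4 B4 D#5 C#5 D5 E5 C#5.

A#4 B4 D#5 C#5 D5 E5 C#5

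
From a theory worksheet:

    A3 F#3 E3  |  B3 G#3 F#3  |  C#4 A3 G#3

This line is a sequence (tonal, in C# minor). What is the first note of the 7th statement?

G#4

Unit = 3 notes; the statements start on A3, B3, C#4, moving up a 2nd each time.
Extending the heads up a 2nd: D#4 → E4 → F#4 → G#4.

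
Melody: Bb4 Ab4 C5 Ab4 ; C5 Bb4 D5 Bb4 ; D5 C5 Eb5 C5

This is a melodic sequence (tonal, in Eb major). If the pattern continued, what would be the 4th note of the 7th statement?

G5

The unit is 4 notes. Position-4 pitches of the 3 shown cells: Ab4, Bb4, C5.
Extending up a 2nd: D5 → Eb5 → F5 → G5.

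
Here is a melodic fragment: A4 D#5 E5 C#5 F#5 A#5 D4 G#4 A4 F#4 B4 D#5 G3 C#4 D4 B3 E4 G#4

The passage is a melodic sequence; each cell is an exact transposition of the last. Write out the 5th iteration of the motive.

F2 B2 C3 A2 D3 F#3

Unit = 6 notes; the statements start on A4, D4, G3, moving down a 5th each time.
Continuing the starts: C3 → F2.
So cell 5 is F2 B2 C3 A2 D3 F#3.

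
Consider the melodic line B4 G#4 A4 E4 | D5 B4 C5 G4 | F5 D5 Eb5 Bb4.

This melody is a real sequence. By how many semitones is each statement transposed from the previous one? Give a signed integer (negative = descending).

With a 4-note motive the entries are B4, D5, F5, each up a 3rd from the previous.
B4 to D5 spans +3 semitones.

3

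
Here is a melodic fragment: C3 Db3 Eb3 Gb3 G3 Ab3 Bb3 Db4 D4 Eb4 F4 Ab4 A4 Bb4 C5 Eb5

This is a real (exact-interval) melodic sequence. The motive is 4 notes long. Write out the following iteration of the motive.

The 4-note cells begin on C3, G3, D4, A4 — each up a 5th from the last.
From E5 the exact shape gives E5 F5 G5 Bb5.

E5 F5 G5 Bb5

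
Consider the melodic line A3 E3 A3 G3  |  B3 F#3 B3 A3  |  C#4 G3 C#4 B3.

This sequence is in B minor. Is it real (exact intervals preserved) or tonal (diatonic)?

tonal

Every note is diatonic to B minor.
Cell 1 has -5 semitones from note 1 to 2, but cell 3 has -6 — the interval quality changes while the contour stays the same, which is the hallmark of a tonal sequence.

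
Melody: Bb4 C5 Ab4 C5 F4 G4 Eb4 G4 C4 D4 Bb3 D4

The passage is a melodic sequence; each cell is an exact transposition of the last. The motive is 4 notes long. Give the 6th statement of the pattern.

Taking 4-note groups, the heads are Bb4, F4, C4: the pattern moves down a 4th.
Carrying on: G3 → D3 → A2.
Statement 6 starts on A2 and keeps the same exact contour: A2 B2 G2 B2.

A2 B2 G2 B2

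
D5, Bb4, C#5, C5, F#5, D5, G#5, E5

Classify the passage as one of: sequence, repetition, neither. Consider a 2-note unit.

neither

Note 1 of cell 2 is C#5; if this were a sequence it would be E5. No unit length gives a consistent transposition pattern.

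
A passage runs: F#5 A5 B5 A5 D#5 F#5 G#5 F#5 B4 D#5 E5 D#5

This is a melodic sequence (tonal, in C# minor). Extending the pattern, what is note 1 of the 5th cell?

E4

With 4-note cells, note 1 of each statement runs F#5, D#5, B4.
Extending down a 3rd: G#4 → E4.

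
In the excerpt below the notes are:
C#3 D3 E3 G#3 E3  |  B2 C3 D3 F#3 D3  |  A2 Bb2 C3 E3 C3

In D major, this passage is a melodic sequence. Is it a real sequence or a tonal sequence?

real

Each cell has the same semitone pattern (1, 2, 4, -4) — intervals are preserved exactly.
And G#3 lies outside D major, so the sequence is real rather than tonal.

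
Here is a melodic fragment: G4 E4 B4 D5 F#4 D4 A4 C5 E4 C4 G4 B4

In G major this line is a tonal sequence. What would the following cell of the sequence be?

Unit = 4 notes; the statements start on G4, F#4, E4, moving down a 2nd each time.
From D4 the diatonic shape gives D4 B3 F#4 A4.

D4 B3 F#4 A4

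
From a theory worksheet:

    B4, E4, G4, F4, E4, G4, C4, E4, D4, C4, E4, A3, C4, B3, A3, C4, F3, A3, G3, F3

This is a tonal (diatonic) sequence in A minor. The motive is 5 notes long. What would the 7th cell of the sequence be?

Taking 5-note groups, the heads are B4, G4, E4, C4: the pattern moves down a 3rd.
Extending down a 3rd: A3 → F3 → D3.
So cell 7 is D3 G2 B2 A2 G2.

D3 G2 B2 A2 G2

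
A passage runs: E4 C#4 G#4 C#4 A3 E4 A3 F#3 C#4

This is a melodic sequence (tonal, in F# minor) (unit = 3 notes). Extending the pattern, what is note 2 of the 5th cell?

B2

Grouping in 3s, the 2nd note of each cell is C#4, A3, F#3.
Carrying that down a 3rd forward: D3 → B2.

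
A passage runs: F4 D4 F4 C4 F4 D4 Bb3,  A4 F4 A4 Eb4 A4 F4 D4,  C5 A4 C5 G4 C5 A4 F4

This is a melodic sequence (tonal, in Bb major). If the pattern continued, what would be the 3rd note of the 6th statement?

With 7-note cells, note 3 of each statement runs F4, A4, C5.
Each moves up a 3rd. Continuing: Eb5 → G5 → Bb5.

Bb5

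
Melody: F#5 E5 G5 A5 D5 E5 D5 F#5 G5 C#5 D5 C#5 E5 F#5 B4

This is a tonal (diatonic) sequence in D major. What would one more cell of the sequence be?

C#5 B4 D5 E5 A4

Unit = 5 notes; the statements start on F#5, E5, D5, moving down a 2nd each time.
Statement 4 starts on C#5 and keeps the same diatonic contour: C#5 B4 D5 E5 A4.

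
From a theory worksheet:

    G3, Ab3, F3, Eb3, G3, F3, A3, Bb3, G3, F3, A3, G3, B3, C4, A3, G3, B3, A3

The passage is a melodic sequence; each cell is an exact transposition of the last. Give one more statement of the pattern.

Unit = 6 notes; the statements start on G3, A3, B3, moving up a 2nd each time.
From C#4 the exact shape gives C#4 D4 B3 A3 C#4 B3.

C#4 D4 B3 A3 C#4 B3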